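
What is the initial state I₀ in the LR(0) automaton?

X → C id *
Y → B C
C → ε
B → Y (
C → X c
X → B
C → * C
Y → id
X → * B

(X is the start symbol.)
First, augment the grammar with X' → X
I₀ = CLOSURE({ [X' → . X] }):
  [X' → . X] has the dot before X: add [X → . C id *], [X → . B], [X → . * B]
  [X → . C id *] has the dot before C: add [C → .], [C → . X c], [C → . * C]
  [X → . B] has the dot before B: add [B → . Y (]
  [B → . Y (] has the dot before Y: add [Y → . B C], [Y → . id]
No further items can be added.

I₀ = { [B → . Y (], [C → . * C], [C → . X c], [C → .], [X → . * B], [X → . B], [X → . C id *], [X' → . X], [Y → . B C], [Y → . id] }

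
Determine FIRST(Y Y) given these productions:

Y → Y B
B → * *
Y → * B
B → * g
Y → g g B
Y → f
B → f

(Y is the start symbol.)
{ '*', 'f', 'g' }

FIRST sets of the non-terminals involved (from the grammar, by fixed-point iteration):
  FIRST(Y) = { '*', 'f', 'g' }

To compute FIRST(Y Y), process the symbols left to right:
Symbol Y is a non-terminal. Add FIRST(Y) \ {ε} = { '*', 'f', 'g' }
Y is not nullable (ε ∉ FIRST(Y)), so stop here.
FIRST(Y Y) = { '*', 'f', 'g' }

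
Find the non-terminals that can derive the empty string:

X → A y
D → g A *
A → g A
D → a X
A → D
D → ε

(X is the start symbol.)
{ 'A', 'D' }

A non-terminal is nullable if it can derive ε (the empty string): either it has an ε-production, or it has a production whose right-hand side consists entirely of nullable non-terminals.

ε-productions: D → ε
So D is immediately nullable.
A → D: every symbol on the right is nullable, so A is nullable too.
No further non-terminal can be added: every production for the remaining non-terminals contains a terminal or a non-nullable non-terminal.
Nullable = { 'A', 'D' }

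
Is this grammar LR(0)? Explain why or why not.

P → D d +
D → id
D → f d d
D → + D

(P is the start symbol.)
A grammar is LR(0) if no state in the canonical LR(0) collection has:
  - both a shift item (dot before a terminal) and a complete item (shift-reduce conflict), or
  - two or more complete items (reduce-reduce conflict; the accept item [P' → P .] counts as a complete item here).

Augment with P' → P and build the canonical LR(0) collection (I0 = CLOSURE({[P' → . P]}), then GOTO on every symbol after a dot until no new states appear). It has 11 states:
  I0: { [D → . + D], [D → . f d d], [D → . id], [P → . D d +], [P' → . P] }  — shift
  I1: { [D → + . D], [D → . + D], [D → . f d d], [D → . id] }  — shift
  I2: { [P → D . d +] }  — shift
  I3: { [P' → P .] }  — accept
  I4: { [D → f . d d] }  — shift
  I5: { [D → id .] }  — reduce
  I6: { [D → f d . d] }  — shift
  I7: { [D → f d d .] }  — reduce
  I8: { [P → D d . +] }  — shift
  I9: { [P → D d + .] }  — reduce
  I10: { [D → + D .] }  — reduce

Every state is either a pure shift/goto state or contains exactly one complete item and nothing to shift — no conflicts. The grammar is LR(0).

Answer: Yes, the grammar is LR(0)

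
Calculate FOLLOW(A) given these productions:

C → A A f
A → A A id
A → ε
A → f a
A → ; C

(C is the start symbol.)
{ ';', 'f', 'id' }

In C → A A f: A is followed by A f, add FIRST(A f) \ {ε} = { ';', 'f', 'id' }
In C → A A f: A is followed by f, add FIRST(f) \ {ε} = { 'f' }
In A → A A id: A is followed by A id, add FIRST(A id) \ {ε} = { ';', 'f', 'id' }
In A → A A id: A is followed by id, add FIRST(id) \ {ε} = { 'id' }

Taking the union: FOLLOW(A) = { ';', 'f', 'id' }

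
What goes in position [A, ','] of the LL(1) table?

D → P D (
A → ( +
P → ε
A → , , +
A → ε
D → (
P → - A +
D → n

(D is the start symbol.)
To find M[A, ','], we find productions for A where ',' is in the predict set (PREDICT(N → α) = (FIRST(α) \ {ε}) ∪ (FOLLOW(N) if α ⇒* ε)).

Relevant sets:
  FOLLOW(A) = { '+' }

A → ( +: PREDICT = { '(' }
A → , , +: PREDICT = { ',' }
  ',' is in predict set, so this production goes in M[A, ',']
A → ε: PREDICT = { '+' }

M[A, ','] = A → , , +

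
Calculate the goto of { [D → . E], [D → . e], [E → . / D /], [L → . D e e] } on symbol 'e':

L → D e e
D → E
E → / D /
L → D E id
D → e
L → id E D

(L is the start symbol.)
GOTO(I, 'e') = CLOSURE({ [A → αX.β] : [A → α.Xβ] ∈ I, X = 'e' })

Items with dot before 'e', with the dot advanced:
  [D → . e] → [D → e .]
Closure adds nothing (no advanced item has the dot before a non-terminal).

GOTO = { [D → e .] }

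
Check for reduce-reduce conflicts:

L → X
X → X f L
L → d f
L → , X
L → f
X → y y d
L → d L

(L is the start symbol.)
A reduce-reduce conflict occurs when an LR(0) state has two complete items [A → α .] and [B → β .] — both call for a reduction, and with no lookahead the parser cannot choose between them.

Augment with L' → L and build the canonical LR(0) collection (I0 = CLOSURE({[L' → . L]}), then GOTO on every symbol after a dot until no new states appear). It has 14 states:
  I0: { [L → . , X], [L → . X], [L → . d L], [L → . d f], [L → . f], [L' → . L], [X → . X f L], [X → . y y d] }  — shift
  I1: { [L → , . X], [X → . X f L], [X → . y y d] }  — shift
  I2: { [L' → L .] }  — accept
  I3: { [L → X .], [X → X . f L] }  — shift, reduce
  I4: { [L → . , X], [L → . X], [L → . d L], [L → . d f], [L → . f], [L → d . L], [L → d . f], [X → . X f L], [X → . y y d] }  — shift
  I5: { [L → f .] }  — reduce
  I6: { [X → y . y d] }  — shift
  I7: { [X → y y . d] }  — shift
  I8: { [X → y y d .] }  — reduce
  I9: { [L → d L .] }  — reduce
  I10: { [L → d f .], [L → f .] }  — 2 reduces
  I11: { [L → . , X], [L → . X], [L → . d L], [L → . d f], [L → . f], [X → . X f L], [X → . y y d], [X → X f . L] }  — shift
  I12: { [X → X f L .] }  — reduce
  I13: { [L → , X .], [X → X . f L] }  — shift, reduce

I10 contains complete items [L → d f .], [L → f .] — reduce-reduce conflict.

Answer: Yes — I10: [L → d f .] vs [L → f .]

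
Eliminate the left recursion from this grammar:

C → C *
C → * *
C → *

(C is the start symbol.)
C is directly left-recursive. The standard transformation for
  A → A α₁ | ... | A α_m | β₁ | ... | β_n
is
  A  → β₁ A' | ... | β_n A'
  A' → α₁ A' | ... | α_m A' | ε

C → * * becomes C → * * C'
C → * becomes C → * C'
C → C * becomes C' → * C'
Add C' → ε

Resulting grammar:
C → * * C'
C → * C'
C' → * C'
C' → ε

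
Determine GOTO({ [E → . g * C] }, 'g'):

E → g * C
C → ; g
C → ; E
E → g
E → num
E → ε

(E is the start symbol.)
GOTO(I, 'g') = CLOSURE({ [A → αX.β] : [A → α.Xβ] ∈ I, X = 'g' })

Items with dot before 'g', with the dot advanced:
  [E → . g * C] → [E → g . * C]
Closure adds nothing (no advanced item has the dot before a non-terminal).

GOTO = { [E → g . * C] }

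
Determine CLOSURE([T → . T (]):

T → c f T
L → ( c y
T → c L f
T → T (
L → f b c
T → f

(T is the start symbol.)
Start with: [T → . T (]
  [T → . T (] has the dot before T: add [T → . c f T], [T → . c L f], [T → . f]
No further items can be added.

CLOSURE = { [T → . T (], [T → . c L f], [T → . c f T], [T → . f] }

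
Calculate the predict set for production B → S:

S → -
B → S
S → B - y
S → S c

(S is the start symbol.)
PREDICT(B → S) = (FIRST(RHS) \ {ε}) ∪ (FOLLOW(B) if ε ∈ FIRST(RHS), i.e. RHS ⇒* ε)
FIRST(S) = { '-' }
FIRST(S) = { '-' }
ε ∉ FIRST(S), so FOLLOW(B) is not added.
PREDICT(B → S) = { '-' }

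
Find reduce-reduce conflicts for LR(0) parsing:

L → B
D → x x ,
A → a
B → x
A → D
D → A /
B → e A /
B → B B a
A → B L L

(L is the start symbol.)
Yes — I17: [B → e A / .] vs [D → A / .]

A reduce-reduce conflict occurs when an LR(0) state has two complete items [A → α .] and [B → β .] — both call for a reduction, and with no lookahead the parser cannot choose between them.

Augment with L' → L and build the canonical LR(0) collection (I0 = CLOSURE({[L' → . L]}), then GOTO on every symbol after a dot until no new states appear). It has 18 states:
  I0: { [B → . B B a], [B → . e A /], [B → . x], [L → . B], [L' → . L] }  — shift
  I1: { [B → . B B a], [B → . e A /], [B → . x], [B → B . B a], [L → B .] }  — shift, reduce
  I2: { [L' → L .] }  — accept
  I3: { [A → . B L L], [A → . D], [A → . a], [B → . B B a], [B → . e A /], [B → . x], [B → e . A /], [D → . A /], [D → . x x ,] }  — shift
  I4: { [B → x .] }  — reduce
  I5: { [B → e A . /], [D → A . /] }  — shift
  I6: { [A → B . L L], [B → . B B a], [B → . e A /], [B → . x], [B → B . B a], [L → . B] }  — shift
  I7: { [A → D .] }  — reduce
  I8: { [A → a .] }  — reduce
  I9: { [B → x .], [D → x . x ,] }  — shift, reduce
  I10: { [D → x x . ,] }  — shift
  I11: { [D → x x , .] }  — reduce
  I12: { [B → . B B a], [B → . e A /], [B → . x], [B → B . B a], [B → B B . a], [L → B .] }  — shift, reduce
  I13: { [A → B L . L], [B → . B B a], [B → . e A /], [B → . x], [L → . B] }  — shift
  I14: { [A → B L L .] }  — reduce
  I15: { [B → . B B a], [B → . e A /], [B → . x], [B → B . B a], [B → B B . a] }  — shift
  I16: { [B → B B a .] }  — reduce
  I17: { [B → e A / .], [D → A / .] }  — 2 reduces

I17 contains complete items [B → e A / .], [D → A / .] — reduce-reduce conflict.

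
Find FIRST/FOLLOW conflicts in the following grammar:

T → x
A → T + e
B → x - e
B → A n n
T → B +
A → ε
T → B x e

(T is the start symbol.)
Yes. A → T '+' e with FOLLOW(A) on { 'n' }

A FIRST/FOLLOW conflict occurs when a non-terminal N has a nullable alternative N → β (β ⇒* ε) and another alternative N → α with FIRST(α) ∩ FOLLOW(N) ≠ ∅: on such a lookahead the parser cannot decide between expanding α and letting N vanish via β.

Nullable non-terminals: A.
FIRST sets used below: FIRST(T) = { 'n', 'x' }

A: nullable alternative(s) A → ε; FOLLOW(A) = { 'n' }
  A → T + e: FIRST \ {ε} = { 'n', 'x' } — overlaps FOLLOW(A) on { 'n' }: CONFLICT
  A → ε: FIRST \ {ε} = { } — this is the only nullable alternative, skip

B, T have no nullable alternative, so no FIRST/FOLLOW check is needed there.

So the grammar has 1 FIRST/FOLLOW conflict (marked CONFLICT above).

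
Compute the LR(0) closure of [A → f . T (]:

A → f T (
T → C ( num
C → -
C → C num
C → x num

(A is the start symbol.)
Start with: [A → f . T (]
  [A → f . T (] has the dot before T: add [T → . C ( num]
  [T → . C ( num] has the dot before C: add [C → . -], [C → . C num], [C → . x num]
No further items can be added.

CLOSURE = { [A → f . T (], [C → . -], [C → . C num], [C → . x num], [T → . C ( num] }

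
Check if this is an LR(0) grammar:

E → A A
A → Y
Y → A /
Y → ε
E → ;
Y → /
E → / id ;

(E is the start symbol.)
Augment with E' → E and build the canonical LR(0) collection (I0 = CLOSURE({[E' → . E]}), then GOTO on every symbol after a dot until no new states appear). It has 11 states:
  I0: { [A → . Y], [E → . / id ;], [E → . ;], [E → . A A], [E' → . E], [Y → . /], [Y → . A /], [Y → .] }  — shift, reduce
  I1: { [E → / . id ;], [Y → / .] }  — shift, reduce
  I2: { [E → ; .] }  — reduce
  I3: { [A → . Y], [E → A . A], [Y → . /], [Y → . A /], [Y → .], [Y → A . /] }  — shift, reduce
  I4: { [E' → E .] }  — accept
  I5: { [A → Y .] }  — reduce
  I6: { [Y → / .], [Y → A / .] }  — 2 reduces
  I7: { [E → A A .], [Y → A . /] }  — shift, reduce
  I8: { [Y → A / .] }  — reduce
  I9: { [E → / id . ;] }  — shift
  I10: { [E → / id ; .] }  — reduce

Conflict in state I0:
  Shift-reduce conflict between [Y → .] and [E → . / id ;]
So the grammar is NOT LR(0).

Answer: No. Shift-reduce conflict between [Y → .] and [E → . / id ;]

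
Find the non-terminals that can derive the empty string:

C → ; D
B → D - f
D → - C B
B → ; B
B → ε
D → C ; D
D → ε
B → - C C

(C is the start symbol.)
{ 'B', 'D' }

A non-terminal is nullable if it can derive ε (the empty string): either it has an ε-production, or it has a production whose right-hand side consists entirely of nullable non-terminals.

ε-productions: B → ε, D → ε
So B, D are immediately nullable.
No further non-terminal can be added: every production for the remaining non-terminals contains a terminal or a non-nullable non-terminal.
Nullable = { 'B', 'D' }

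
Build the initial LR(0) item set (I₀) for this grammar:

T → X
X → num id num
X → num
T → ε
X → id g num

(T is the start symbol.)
First, augment the grammar with T' → T
I₀ = CLOSURE({ [T' → . T] }):
  [T' → . T] has the dot before T: add [T → . X], [T → .]
  [T → . X] has the dot before X: add [X → . num id num], [X → . num], [X → . id g num]
No further items can be added.

I₀ = { [T → . X], [T → .], [T' → . T], [X → . id g num], [X → . num id num], [X → . num] }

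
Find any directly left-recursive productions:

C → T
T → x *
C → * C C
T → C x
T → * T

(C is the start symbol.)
C → T: starts with T
T → x *: starts with x
C → * C C: starts with '*'
T → C x: starts with C
T → * T: starts with '*'

No direct left recursion found.

Answer: No direct left recursion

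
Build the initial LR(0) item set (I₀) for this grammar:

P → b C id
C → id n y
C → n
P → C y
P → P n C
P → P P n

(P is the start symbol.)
{ [C → . id n y], [C → . n], [P → . C y], [P → . P P n], [P → . P n C], [P → . b C id], [P' → . P] }

First, augment the grammar with P' → P
I₀ = CLOSURE({ [P' → . P] }):
  [P' → . P] has the dot before P: add [P → . b C id], [P → . C y], [P → . P n C], [P → . P P n]
  [P → . C y] has the dot before C: add [C → . id n y], [C → . n]
No further items can be added.

I₀ = { [C → . id n y], [C → . n], [P → . C y], [P → . P P n], [P → . P n C], [P → . b C id], [P' → . P] }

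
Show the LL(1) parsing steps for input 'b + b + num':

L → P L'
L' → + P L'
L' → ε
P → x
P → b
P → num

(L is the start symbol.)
LL(1) parsing maintains a stack (initially the start symbol over $) and the input. At each step: if the stack top is a terminal, match it against the current input token; if it is a non-terminal N, replace it with the RHS of M[N, lookahead] (the unique production whose predict set contains the lookahead).

Stack is shown with the top on the left.

Stack     Input          Action
-------------------------------
L $       b + b + num $  output L → P L'
P L' $    b + b + num $  output P → b
b L' $    b + b + num $  match 'b'
L' $      + b + num $    output L' → + P L'
+ P L' $  + b + num $    match '+'
P L' $    b + num $      output P → b
b L' $    b + num $      match 'b'
L' $      + num $        output L' → + P L'
+ P L' $  + num $        match '+'
P L' $    num $          output P → num
num L' $  num $          match 'num'
L' $      $              output L' → ε
$         $              accept

The string is accepted.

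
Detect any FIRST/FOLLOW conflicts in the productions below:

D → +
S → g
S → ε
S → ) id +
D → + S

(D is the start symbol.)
Nullable non-terminals: S.

S: nullable alternative(s) S → ε; FOLLOW(S) = { $ }
  S → g: FIRST \ {ε} = { 'g' } — disjoint from FOLLOW(S)
  S → ε: FIRST \ {ε} = { } — this is the only nullable alternative, skip
  S → ) id +: FIRST \ {ε} = { ')' } — disjoint from FOLLOW(S)

D has no nullable alternative, so no FIRST/FOLLOW check is needed there.

No FIRST/FOLLOW conflicts found.

Answer: No FIRST/FOLLOW conflicts.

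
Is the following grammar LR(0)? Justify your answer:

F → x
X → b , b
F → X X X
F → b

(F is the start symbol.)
No. Shift-reduce conflict between [F → b .] and [X → b . , b]

A grammar is LR(0) if no state in the canonical LR(0) collection has:
  - both a shift item (dot before a terminal) and a complete item (shift-reduce conflict), or
  - two or more complete items (reduce-reduce conflict; the accept item [F' → F .] counts as a complete item here).

Augment with F' → F and build the canonical LR(0) collection (I0 = CLOSURE({[F' → . F]}), then GOTO on every symbol after a dot until no new states appear). It has 10 states:
  I0: { [F → . X X X], [F → . b], [F → . x], [F' → . F], [X → . b , b] }  — shift
  I1: { [F' → F .] }  — accept
  I2: { [F → X . X X], [X → . b , b] }  — shift
  I3: { [F → b .], [X → b . , b] }  — shift, reduce
  I4: { [F → x .] }  — reduce
  I5: { [X → b , . b] }  — shift
  I6: { [X → b , b .] }  — reduce
  I7: { [F → X X . X], [X → . b , b] }  — shift
  I8: { [X → b . , b] }  — shift
  I9: { [F → X X X .] }  — reduce

Conflict in state I3:
  Shift-reduce conflict between [F → b .] and [X → b . , b]
So the grammar is NOT LR(0).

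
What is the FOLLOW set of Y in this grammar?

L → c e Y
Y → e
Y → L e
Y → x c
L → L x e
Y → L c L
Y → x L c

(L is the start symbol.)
{ $, 'c', 'e', 'x' }

In L → c e Y: Y is at the end, add FOLLOW(L)

The FOLLOW sets referred to above (computed the same way, to a fixed point):
  FOLLOW(L) = { $, 'c', 'e', 'x' }

Taking the union: FOLLOW(Y) = { $, 'c', 'e', 'x' }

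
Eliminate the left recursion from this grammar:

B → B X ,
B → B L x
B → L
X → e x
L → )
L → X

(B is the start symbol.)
B → L B'
B' → X , B'
B' → L x B'
B' → ε
X → e x
L → )
L → X

B is directly left-recursive. The standard transformation for
  A → A α₁ | ... | A α_m | β₁ | ... | β_n
is
  A  → β₁ A' | ... | β_n A'
  A' → α₁ A' | ... | α_m A' | ε

B → L becomes B → L B'
B → B X , becomes B' → X , B'
B → B L x becomes B' → L x B'
Add B' → ε

Productions for other non-terminals are unchanged:
  X → e x
  L → )
  L → X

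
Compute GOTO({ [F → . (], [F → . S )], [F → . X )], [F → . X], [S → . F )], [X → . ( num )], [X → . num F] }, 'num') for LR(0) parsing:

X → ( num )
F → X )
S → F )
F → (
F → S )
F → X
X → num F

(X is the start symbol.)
{ [F → . (], [F → . S )], [F → . X )], [F → . X], [S → . F )], [X → . ( num )], [X → . num F], [X → num . F] }

GOTO(I, 'num') = CLOSURE({ [A → αX.β] : [A → α.Xβ] ∈ I, X = 'num' })

Items with dot before 'num', with the dot advanced:
  [X → . num F] → [X → num . F]
Closure of the advanced items:
  [X → num . F] has the dot before F: add [F → . X )], [F → . (], [F → . S )], [F → . X]
  [F → . X )] has the dot before X: add [X → . ( num )], [X → . num F]
  [F → . S )] has the dot before S: add [S → . F )]

GOTO = { [F → . (], [F → . S )], [F → . X )], [F → . X], [S → . F )], [X → . ( num )], [X → . num F], [X → num . F] }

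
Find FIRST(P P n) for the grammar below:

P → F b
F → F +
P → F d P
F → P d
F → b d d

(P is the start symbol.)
{ 'b' }

FIRST sets of the non-terminals involved (from the grammar, by fixed-point iteration):
  FIRST(P) = { 'b' }

To compute FIRST(P P n), process the symbols left to right:
Symbol P is a non-terminal. Add FIRST(P) \ {ε} = { 'b' }
P is not nullable (ε ∉ FIRST(P)), so stop here.
FIRST(P P n) = { 'b' }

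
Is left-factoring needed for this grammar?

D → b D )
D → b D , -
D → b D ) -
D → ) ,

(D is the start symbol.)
Yes, D has productions with common prefix 'b D'

Left-factoring is needed when two productions for the same non-terminal
share a common prefix on the right-hand side.

Productions for D:
  D → b D )
  D → b D , -
  D → b D ) -
  D → ) ,

Found common prefix 'b D' in productions for D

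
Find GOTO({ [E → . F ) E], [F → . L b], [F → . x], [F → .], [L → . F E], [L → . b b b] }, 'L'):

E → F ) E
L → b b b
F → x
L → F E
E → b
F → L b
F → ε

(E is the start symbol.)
{ [F → L . b] }

GOTO(I, 'L') = CLOSURE({ [A → αX.β] : [A → α.Xβ] ∈ I, X = 'L' })

Items with dot before 'L', with the dot advanced:
  [F → . L b] → [F → L . b]
Closure adds nothing (no advanced item has the dot before a non-terminal).

GOTO = { [F → L . b] }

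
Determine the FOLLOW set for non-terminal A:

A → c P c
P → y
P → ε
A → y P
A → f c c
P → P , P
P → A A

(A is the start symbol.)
{ $, ',', 'c', 'f', 'y' }

To compute FOLLOW(A), find every occurrence of A on a right-hand side N → α A β: add FIRST(β) \ {ε}, and if β is empty or nullable also add FOLLOW(N). Iterate to a fixed point.

A is the start symbol, so $ ∈ FOLLOW(A).
In P → A A: A is followed by A, add FIRST(A) \ {ε} = { 'c', 'f', 'y' }
In P → A A: A is at the end, add FOLLOW(P)

The FOLLOW sets referred to above (computed the same way, to a fixed point):
  FOLLOW(P) = { $, ',', 'c', 'f', 'y' }

Taking the union: FOLLOW(A) = { $, ',', 'c', 'f', 'y' }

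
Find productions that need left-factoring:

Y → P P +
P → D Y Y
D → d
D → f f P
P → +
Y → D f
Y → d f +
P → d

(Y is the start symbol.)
No, left-factoring is not needed

Left-factoring is needed when two productions for the same non-terminal
share a common prefix on the right-hand side.

Productions for Y:
  Y → P P +
  Y → D f
  Y → d f +
Productions for P:
  P → D Y Y
  P → +
  P → d
Productions for D:
  D → d
  D → f f P

No common prefixes found.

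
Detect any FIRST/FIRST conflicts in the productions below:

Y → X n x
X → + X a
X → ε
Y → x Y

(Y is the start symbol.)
No FIRST/FIRST conflicts.

FIRST sets of the non-terminals at (or reachable through a nullable prefix from) the front of some alternative:
  FIRST(X) = { '+', ε }

Productions for Y:
  Y → X n x: FIRST = { '+', 'n' }
  Y → x Y: FIRST = { 'x' }
Productions for X:
  X → + X a: FIRST = { '+' }
  X → ε: FIRST = { ε }

All alternatives of each non-terminal have pairwise disjoint FIRST sets.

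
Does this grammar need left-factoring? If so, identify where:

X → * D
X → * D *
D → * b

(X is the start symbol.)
Left-factoring is needed when two productions for the same non-terminal
share a common prefix on the right-hand side.

Productions for X:
  X → * D
  X → * D *

Found common prefix '* D' in productions for X

Answer: Yes, X has productions with common prefix '* D'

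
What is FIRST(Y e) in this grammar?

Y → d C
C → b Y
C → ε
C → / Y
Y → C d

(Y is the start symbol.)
FIRST sets of the non-terminals involved (from the grammar, by fixed-point iteration):
  FIRST(Y) = { '/', 'b', 'd' }

To compute FIRST(Y e), process the symbols left to right:
Symbol Y is a non-terminal. Add FIRST(Y) \ {ε} = { '/', 'b', 'd' }
Y is not nullable (ε ∉ FIRST(Y)), so stop here.
FIRST(Y e) = { '/', 'b', 'd' }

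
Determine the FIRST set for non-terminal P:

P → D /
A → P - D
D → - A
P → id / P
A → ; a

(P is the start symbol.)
To compute FIRST(P), examine every production with P on the left-hand side, reading each right-hand side left to right until a non-nullable symbol is reached.

FIRST sets of the other non-terminals involved (by the same procedure, iterated to a fixed point):
  FIRST(D) = { '-' }

From P → D /:
  - D is a non-terminal: add FIRST(D) \ {ε} = { '-' }
    D is not nullable, so stop
From P → id / P:
  - id is a terminal: add 'id' and stop

Collecting: FIRST(P) = { '-', 'id' }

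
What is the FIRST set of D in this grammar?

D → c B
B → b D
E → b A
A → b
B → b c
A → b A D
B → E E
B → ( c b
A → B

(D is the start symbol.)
{ 'c' }

From D → c B:
  - c is a terminal: add 'c' and stop

Collecting: FIRST(D) = { 'c' }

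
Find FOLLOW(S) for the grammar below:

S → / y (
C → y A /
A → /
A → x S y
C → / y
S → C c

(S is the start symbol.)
To compute FOLLOW(S), find every occurrence of S on a right-hand side N → α S β: add FIRST(β) \ {ε}, and if β is empty or nullable also add FOLLOW(N). Iterate to a fixed point.

S is the start symbol, so $ ∈ FOLLOW(S).
In A → x S y: S is followed by y, add FIRST(y) \ {ε} = { 'y' }

Taking the union: FOLLOW(S) = { $, 'y' }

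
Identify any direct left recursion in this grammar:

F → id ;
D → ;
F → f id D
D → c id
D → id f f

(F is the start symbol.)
F → id ;: starts with id
D → ;: starts with ';'
F → f id D: starts with f
D → c id: starts with c
D → id f f: starts with id

No direct left recursion found.

Answer: No direct left recursion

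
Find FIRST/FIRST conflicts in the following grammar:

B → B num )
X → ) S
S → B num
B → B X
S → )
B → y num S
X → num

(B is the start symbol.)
A FIRST/FIRST conflict occurs when two productions N → α and N → β for the same non-terminal have FIRST(α) ∩ FIRST(β) ≠ ∅ (with ε ∈ FIRST of a nullable right-hand side, so two nullable alternatives also conflict).

FIRST sets of the non-terminals at (or reachable through a nullable prefix from) the front of some alternative:
  FIRST(B) = { 'y' }

Productions for B:
  B → B num ): FIRST = { 'y' }
  B → B X: FIRST = { 'y' }
  B → y num S: FIRST = { 'y' }
Productions for X:
  X → ) S: FIRST = { ')' }
  X → num: FIRST = { 'num' }
Productions for S:
  S → B num: FIRST = { 'y' }
  S → ): FIRST = { ')' }

Conflict for B: B → B num ) and B → B X
  Overlap: { 'y' }
Conflict for B: B → B num ) and B → y num S
  Overlap: { 'y' }
Conflict for B: B → B X and B → y num S
  Overlap: { 'y' }

Answer: Yes. B → B num ')' / B → B X on { 'y' }; B → B num ')' / B → y num S on { 'y' }; B → B X / B → y num S on { 'y' }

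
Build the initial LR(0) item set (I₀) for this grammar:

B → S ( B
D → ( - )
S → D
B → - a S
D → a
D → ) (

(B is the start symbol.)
{ [B → . - a S], [B → . S ( B], [B' → . B], [D → . ( - )], [D → . ) (], [D → . a], [S → . D] }

First, augment the grammar with B' → B
I₀ = CLOSURE({ [B' → . B] }):
  [B' → . B] has the dot before B: add [B → . S ( B], [B → . - a S]
  [B → . S ( B] has the dot before S: add [S → . D]
  [S → . D] has the dot before D: add [D → . ( - )], [D → . a], [D → . ) (]
No further items can be added.

I₀ = { [B → . - a S], [B → . S ( B], [B' → . B], [D → . ( - )], [D → . ) (], [D → . a], [S → . D] }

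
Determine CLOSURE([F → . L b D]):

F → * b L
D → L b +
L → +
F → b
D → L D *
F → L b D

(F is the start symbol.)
{ [F → . L b D], [L → . +] }

Start with: [F → . L b D]
  [F → . L b D] has the dot before L: add [L → . +]
No further items can be added.

CLOSURE = { [F → . L b D], [L → . +] }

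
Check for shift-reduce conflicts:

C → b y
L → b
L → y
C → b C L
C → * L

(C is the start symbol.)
No shift-reduce conflicts

Augment with C' → C and build the canonical LR(0) collection (I0 = CLOSURE({[C' → . C]}), then GOTO on every symbol after a dot until no new states appear). It has 10 states:
  I0: { [C → . * L], [C → . b C L], [C → . b y], [C' → . C] }  — shift
  I1: { [C → * . L], [L → . b], [L → . y] }  — shift
  I2: { [C' → C .] }  — accept
  I3: { [C → . * L], [C → . b C L], [C → . b y], [C → b . C L], [C → b . y] }  — shift
  I4: { [C → b C . L], [L → . b], [L → . y] }  — shift
  I5: { [C → b y .] }  — reduce
  I6: { [C → b C L .] }  — reduce
  I7: { [L → b .] }  — reduce
  I8: { [L → y .] }  — reduce
  I9: { [C → * L .] }  — reduce

No state contains both a complete item and a shift item.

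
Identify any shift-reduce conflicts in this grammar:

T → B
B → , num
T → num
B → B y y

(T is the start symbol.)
Yes — I2: [T → B .] vs [B → B . y y]

Augment with T' → T and build the canonical LR(0) collection (I0 = CLOSURE({[T' → . T]}), then GOTO on every symbol after a dot until no new states appear). It has 8 states:
  I0: { [B → . , num], [B → . B y y], [T → . B], [T → . num], [T' → . T] }  — shift
  I1: { [B → , . num] }  — shift
  I2: { [B → B . y y], [T → B .] }  — shift, reduce
  I3: { [T' → T .] }  — accept
  I4: { [T → num .] }  — reduce
  I5: { [B → B y . y] }  — shift
  I6: { [B → B y y .] }  — reduce
  I7: { [B → , num .] }  — reduce

I2 contains reduce item [T → B .] and shift item [B → B . y y] — shift-reduce conflict.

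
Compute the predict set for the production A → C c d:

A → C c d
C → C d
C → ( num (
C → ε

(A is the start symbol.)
PREDICT(A → C c d) = (FIRST(RHS) \ {ε}) ∪ (FOLLOW(A) if ε ∈ FIRST(RHS), i.e. RHS ⇒* ε)
FIRST(C) = { '(', 'd', ε }
FIRST(C c d) = { '(', 'c', 'd' }
ε ∉ FIRST(C c d), so FOLLOW(A) is not added.
PREDICT(A → C c d) = { '(', 'c', 'd' }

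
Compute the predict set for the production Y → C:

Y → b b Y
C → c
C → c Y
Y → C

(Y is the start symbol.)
{ 'c' }

PREDICT(Y → C) = (FIRST(RHS) \ {ε}) ∪ (FOLLOW(Y) if ε ∈ FIRST(RHS), i.e. RHS ⇒* ε)
FIRST(C) = { 'c' }
FIRST(C) = { 'c' }
ε ∉ FIRST(C), so FOLLOW(Y) is not added.
PREDICT(Y → C) = { 'c' }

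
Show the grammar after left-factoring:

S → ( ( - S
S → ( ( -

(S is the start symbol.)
S → ( ( - S'
S' → S
S' → ε

Left-factoring transforms A → αβ₁ | αβ₂ into A → αA' and A' → β₁ | β₂
(α is the longest common prefix among the alternatives). Repeat until
no nonterminal has two alternatives with a common prefix.

Round 1: S has alternatives sharing prefix '( ( -'. Introduce S': S → ( ( - S'
  Add: S' → S
  Add: S' → ε

No remaining common prefixes — done.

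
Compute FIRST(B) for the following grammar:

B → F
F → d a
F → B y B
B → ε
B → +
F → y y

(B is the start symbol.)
FIRST sets of the other non-terminals involved (by the same procedure, iterated to a fixed point):
  FIRST(F) = { '+', 'd', 'y' }

From B → F:
  - F is a non-terminal: add FIRST(F) \ {ε} = { '+', 'd', 'y' }
    F is not nullable, so stop
From B → ε:
  - ε-production, so ε ∈ FIRST(B)
From B → +:
  - '+' is a terminal: add '+' and stop

Collecting: FIRST(B) = { '+', 'd', 'y', ε }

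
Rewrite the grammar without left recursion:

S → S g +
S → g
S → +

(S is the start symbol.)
S → g S'
S → + S'
S' → g + S'
S' → ε

S is directly left-recursive. The standard transformation for
  A → A α₁ | ... | A α_m | β₁ | ... | β_n
is
  A  → β₁ A' | ... | β_n A'
  A' → α₁ A' | ... | α_m A' | ε

S → g becomes S → g S'
S → + becomes S → + S'
S → S g + becomes S' → g + S'
Add S' → ε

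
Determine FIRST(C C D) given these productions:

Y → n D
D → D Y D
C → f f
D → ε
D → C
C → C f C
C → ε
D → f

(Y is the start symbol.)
FIRST sets of the non-terminals involved (from the grammar, by fixed-point iteration):
  FIRST(C) = { 'f', ε }
  FIRST(D) = { 'f', 'n', ε }

To compute FIRST(C C D), process the symbols left to right:
Symbol C is a non-terminal. Add FIRST(C) \ {ε} = { 'f' }
C is nullable (ε ∈ FIRST(C)), continue to the next symbol.
Symbol C is a non-terminal. Add FIRST(C) \ {ε} = { 'f' }
C is nullable (ε ∈ FIRST(C)), continue to the next symbol.
Symbol D is a non-terminal. Add FIRST(D) \ {ε} = { 'f', 'n' }
D is nullable (ε ∈ FIRST(D)), continue to the next symbol.
All symbols are nullable, so ε is in the result.
FIRST(C C D) = { 'f', 'n', ε }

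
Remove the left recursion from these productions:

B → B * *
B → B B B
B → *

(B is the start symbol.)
B is directly left-recursive. The standard transformation for
  A → A α₁ | ... | A α_m | β₁ | ... | β_n
is
  A  → β₁ A' | ... | β_n A'
  A' → α₁ A' | ... | α_m A' | ε

B → * becomes B → * B'
B → B * * becomes B' → * * B'
B → B B B becomes B' → B B B'
Add B' → ε

Resulting grammar:
B → * B'
B' → * * B'
B' → B B B'
B' → ε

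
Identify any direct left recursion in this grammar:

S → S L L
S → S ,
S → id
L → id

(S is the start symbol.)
Yes, S is left-recursive

Direct left recursion occurs when N → N α for some non-terminal N (the right-hand side begins with the left-hand side itself).

S → S L L: LEFT RECURSIVE (starts with S)
S → S ,: LEFT RECURSIVE (starts with S)
S → id: starts with id
L → id: starts with id

The grammar has direct left recursion on: S.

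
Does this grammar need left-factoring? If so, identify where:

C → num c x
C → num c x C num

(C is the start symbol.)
Yes, C has productions with common prefix 'num c x'

Left-factoring is needed when two productions for the same non-terminal
share a common prefix on the right-hand side.

Productions for C:
  C → num c x
  C → num c x C num

Found common prefix 'num c x' in productions for C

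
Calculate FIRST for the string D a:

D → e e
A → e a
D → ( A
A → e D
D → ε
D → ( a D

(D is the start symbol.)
FIRST sets of the non-terminals involved (from the grammar, by fixed-point iteration):
  FIRST(D) = { '(', 'e', ε }

To compute FIRST(D a), process the symbols left to right:
Symbol D is a non-terminal. Add FIRST(D) \ {ε} = { '(', 'e' }
D is nullable (ε ∈ FIRST(D)), continue to the next symbol.
Symbol a is a terminal. Add 'a' and stop.
FIRST(D a) = { '(', 'a', 'e' }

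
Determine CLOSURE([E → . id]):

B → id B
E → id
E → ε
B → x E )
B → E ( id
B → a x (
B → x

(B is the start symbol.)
{ [E → . id] }

To compute CLOSURE, for each item [A → α.Bβ] where B is a non-terminal, add [B → .γ] for all productions B → γ; repeat for the newly added items until nothing changes.

Start with: [E → . id]
The dot precedes the terminal id, so nothing is added.

CLOSURE = { [E → . id] }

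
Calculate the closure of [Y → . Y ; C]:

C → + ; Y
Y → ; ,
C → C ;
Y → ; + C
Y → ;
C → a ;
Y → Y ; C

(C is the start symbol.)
{ [Y → . ; + C], [Y → . ; ,], [Y → . ;], [Y → . Y ; C] }

Start with: [Y → . Y ; C]
  [Y → . Y ; C] has the dot before Y: add [Y → . ; ,], [Y → . ; + C], [Y → . ;]
No further items can be added.

CLOSURE = { [Y → . ; + C], [Y → . ; ,], [Y → . ;], [Y → . Y ; C] }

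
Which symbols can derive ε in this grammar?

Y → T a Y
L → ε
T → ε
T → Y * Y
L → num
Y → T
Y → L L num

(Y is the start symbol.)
{ 'L', 'T', 'Y' }

A non-terminal is nullable if it can derive ε (the empty string): either it has an ε-production, or it has a production whose right-hand side consists entirely of nullable non-terminals.

ε-productions: L → ε, T → ε
So L, T are immediately nullable.
Y → T: every symbol on the right is nullable, so Y is nullable too.
Every non-terminal is now nullable.
Nullable = { 'L', 'T', 'Y' }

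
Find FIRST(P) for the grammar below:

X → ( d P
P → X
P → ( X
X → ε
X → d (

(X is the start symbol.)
{ '(', 'd', ε }

FIRST sets of the other non-terminals involved (by the same procedure, iterated to a fixed point):
  FIRST(X) = { '(', 'd', ε }

From P → X:
  - X is a non-terminal: add FIRST(X) \ {ε} = { '(', 'd' }
    X is nullable and nothing follows, so the whole right-hand side can vanish: ε ∈ FIRST(P)
From P → ( X:
  - '(' is a terminal: add '(' and stop

Collecting: FIRST(P) = { '(', 'd', ε }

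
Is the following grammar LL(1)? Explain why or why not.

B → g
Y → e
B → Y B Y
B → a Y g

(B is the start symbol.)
Yes, the grammar is LL(1).

Relevant sets:
  FIRST(Y) = { 'e' }

For B:
  PREDICT(B → g) = { 'g' }
  PREDICT(B → Y B Y) = { 'e' }
  PREDICT(B → a Y g) = { 'a' }
Y has a single production, so nothing to check there.

All predict sets are disjoint. The grammar IS LL(1).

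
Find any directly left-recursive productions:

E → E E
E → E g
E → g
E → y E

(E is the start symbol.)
Direct left recursion occurs when N → N α for some non-terminal N (the right-hand side begins with the left-hand side itself).

E → E E: LEFT RECURSIVE (starts with E)
E → E g: LEFT RECURSIVE (starts with E)
E → g: starts with g
E → y E: starts with y

The grammar has direct left recursion on: E.

Answer: Yes, E is left-recursive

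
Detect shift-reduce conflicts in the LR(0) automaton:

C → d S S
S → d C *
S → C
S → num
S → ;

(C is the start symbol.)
Yes — I8: [S → C .] vs [S → d C . *]

A shift-reduce conflict occurs when an LR(0) state has both:
  - a complete (reduce) item [A → α .] (dot at the end), and
  - a shift item [B → β . c γ] (dot before a terminal).

Augment with C' → C and build the canonical LR(0) collection (I0 = CLOSURE({[C' → . C]}), then GOTO on every symbol after a dot until no new states appear). It has 11 states:
  I0: { [C → . d S S], [C' → . C] }  — shift
  I1: { [C' → C .] }  — accept
  I2: { [C → . d S S], [C → d . S S], [S → . ;], [S → . C], [S → . d C *], [S → . num] }  — shift
  I3: { [S → ; .] }  — reduce
  I4: { [S → C .] }  — reduce
  I5: { [C → . d S S], [C → d S . S], [S → . ;], [S → . C], [S → . d C *], [S → . num] }  — shift
  I6: { [C → . d S S], [C → d . S S], [S → . ;], [S → . C], [S → . d C *], [S → . num], [S → d . C *] }  — shift
  I7: { [S → num .] }  — reduce
  I8: { [S → C .], [S → d C . *] }  — shift, reduce
  I9: { [S → d C * .] }  — reduce
  I10: { [C → d S S .] }  — reduce

I8 contains reduce item [S → C .] and shift item [S → d C . *] — shift-reduce conflict.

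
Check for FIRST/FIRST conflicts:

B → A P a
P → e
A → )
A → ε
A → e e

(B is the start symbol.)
No FIRST/FIRST conflicts.

A FIRST/FIRST conflict occurs when two productions N → α and N → β for the same non-terminal have FIRST(α) ∩ FIRST(β) ≠ ∅ (with ε ∈ FIRST of a nullable right-hand side, so two nullable alternatives also conflict).

Productions for A:
  A → ): FIRST = { ')' }
  A → ε: FIRST = { ε }
  A → e e: FIRST = { 'e' }
B, P have only one production, so no FIRST/FIRST conflict is possible there.

All alternatives of each non-terminal have pairwise disjoint FIRST sets.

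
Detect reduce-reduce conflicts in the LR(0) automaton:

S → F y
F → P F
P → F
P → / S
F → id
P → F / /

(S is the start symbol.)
Augment with S' → S and build the canonical LR(0) collection (I0 = CLOSURE({[S' → . S]}), then GOTO on every symbol after a dot until no new states appear). It has 11 states:
  I0: { [F → . P F], [F → . id], [P → . / S], [P → . F / /], [P → . F], [S → . F y], [S' → . S] }  — shift
  I1: { [F → . P F], [F → . id], [P → . / S], [P → . F / /], [P → . F], [P → / . S], [S → . F y] }  — shift
  I2: { [P → F . / /], [P → F .], [S → F . y] }  — shift, reduce
  I3: { [F → . P F], [F → . id], [F → P . F], [P → . / S], [P → . F / /], [P → . F] }  — shift
  I4: { [S' → S .] }  — accept
  I5: { [F → id .] }  — reduce
  I6: { [F → P F .], [P → F . / /], [P → F .] }  — shift, 2 reduces
  I7: { [P → F / . /] }  — shift
  I8: { [P → F / / .] }  — reduce
  I9: { [S → F y .] }  — reduce
  I10: { [P → / S .] }  — reduce

I6 contains complete items [F → P F .], [P → F .] — reduce-reduce conflict.

Answer: Yes — I6: [F → P F .] vs [P → F .]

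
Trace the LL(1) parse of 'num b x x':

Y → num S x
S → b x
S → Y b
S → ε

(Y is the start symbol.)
LL(1) parsing maintains a stack (initially the start symbol over $) and the input. At each step: if the stack top is a terminal, match it against the current input token; if it is a non-terminal N, replace it with the RHS of M[N, lookahead] (the unique production whose predict set contains the lookahead).

Stack is shown with the top on the left.

Stack      Input        Action
------------------------------
Y $        num b x x $  output Y → num S x
num S x $  num b x x $  match 'num'
S x $      b x x $      output S → b x
b x x $    b x x $      match 'b'
x x $      x x $        match 'x'
x $        x $          match 'x'
$          $            accept

The string is accepted.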